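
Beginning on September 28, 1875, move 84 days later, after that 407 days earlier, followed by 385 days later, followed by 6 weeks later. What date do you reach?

January 10, 1876

Advancing 84 days from September 28, 1875:
September has 30 days, so 30 − 28 = 2 days remain after September 28, 1875; 84 − 2 = 82 left.
October 1875 has 31 days: 82 − 31 = 51 left.
November 1875 has 30 days: 51 − 30 = 21 left.
21 days into December 1875 → December 21, 1875.
Counting back 407 days from December 21, 1875:
Going back 21 days from December 21, 1875 reaches the end of the previous month; 407 − 21 = 386 left.
November 1875 has 30 days: 386 − 30 = 356 left.
October 1875 has 31 days: 356 − 31 = 325 left.
September 1875 has 30 days: 325 − 30 = 295 left.
August 1875 has 31 days: 295 − 31 = 264 left.
July 1875 has 31 days: 264 − 31 = 233 left.
June 1875 has 30 days: 233 − 30 = 203 left.
May 1875 has 31 days: 203 − 31 = 172 left.
April 1875 has 30 days: 172 − 30 = 142 left.
March 1875 has 31 days: 142 − 31 = 111 left.
February 1875 has 28 days (1875 is not a leap year): 111 − 28 = 83 left.
January 1875 has 31 days: 83 − 31 = 52 left.
December 1874 has 31 days: 52 − 31 = 21 left.
November 1874 has 30 days; 30 − 21 = 9 → November 9, 1874.
Advancing 385 days from November 9, 1874:
November has 30 days, so 30 − 9 = 21 days remain after November 9, 1874; 385 − 21 = 364 left.
December 1874 has 31 days: 364 − 31 = 333 left.
January 1875 has 31 days: 333 − 31 = 302 left.
February 1875 has 28 days (1875 is not a leap year): 302 − 28 = 274 left.
March 1875 has 31 days: 274 − 31 = 243 left.
April 1875 has 30 days: 243 − 30 = 213 left.
May 1875 has 31 days: 213 − 31 = 182 left.
June 1875 has 30 days: 182 − 30 = 152 left.
July 1875 has 31 days: 152 − 31 = 121 left.
August 1875 has 31 days: 121 − 31 = 90 left.
September 1875 has 30 days: 90 − 30 = 60 left.
October 1875 has 31 days: 60 − 31 = 29 left.
29 days into November 1875 → November 29, 1875.
Counting forward 6 weeks (= 42 days) from November 29, 1875:
November has 30 days, so 30 − 29 = 1 day remains after November 29, 1875; 42 − 1 = 41 left.
December 1875 has 31 days: 41 − 31 = 10 left.
10 days into January 1876 → January 10, 1876.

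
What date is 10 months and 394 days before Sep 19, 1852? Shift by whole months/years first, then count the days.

October 21, 1850

Counting back 10 months and 394 days from September 19, 1852: first the month/year part, then the days.
month 9 − 10 = -1, which is month 11 of year 1851 → November 1851.
Day 19 is valid in November, giving November 19, 1851.
Now subtract 394 days from November 19, 1851.
Going back 19 days from November 19, 1851 reaches the end of the previous month; 394 − 19 = 375 left.
October 1851 has 31 days: 375 − 31 = 344 left.
September 1851 has 30 days: 344 − 30 = 314 left.
August 1851 has 31 days: 314 − 31 = 283 left.
July 1851 has 31 days: 283 − 31 = 252 left.
June 1851 has 30 days: 252 − 30 = 222 left.
May 1851 has 31 days: 222 − 31 = 191 left.
April 1851 has 30 days: 191 − 30 = 161 left.
March 1851 has 31 days: 161 − 31 = 130 left.
February 1851 has 28 days (1851 is not a leap year): 130 − 28 = 102 left.
January 1851 has 31 days: 102 − 31 = 71 left.
December 1850 has 31 days: 71 − 31 = 40 left.
November 1850 has 30 days: 40 − 30 = 10 left.
October 1850 has 31 days; 31 − 10 = 21 → October 21, 1850.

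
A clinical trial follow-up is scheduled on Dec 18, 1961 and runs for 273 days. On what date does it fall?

Advancing 273 days from December 18, 1961.
December has 31 days, so 31 − 18 = 13 days remain after December 18, 1961; 273 − 13 = 260 left.
January 1962 has 31 days: 260 − 31 = 229 left.
February 1962 has 28 days (1962 is not a leap year): 229 − 28 = 201 left.
March 1962 has 31 days: 201 − 31 = 170 left.
April 1962 has 30 days: 170 − 30 = 140 left.
May 1962 has 31 days: 140 − 31 = 109 left.
June 1962 has 30 days: 109 − 30 = 79 left.
July 1962 has 31 days: 79 − 31 = 48 left.
August 1962 has 31 days: 48 − 31 = 17 left.
17 days into September 1962 → September 17, 1962.

September 17, 1962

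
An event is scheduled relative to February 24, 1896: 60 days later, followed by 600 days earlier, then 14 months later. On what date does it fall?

Counting forward 60 days from February 24, 1896:
February has 29 days, so 29 − 24 = 5 days remain after February 24, 1896; 60 − 5 = 55 left.
March 1896 has 31 days: 55 − 31 = 24 left.
24 days into April 1896 → April 24, 1896.
Counting back 600 days from April 24, 1896:
Going back 24 days from April 24, 1896 reaches the end of the previous month; 600 − 24 = 576 left.
March 1896 has 31 days: 576 − 31 = 545 left.
February 1896 has 29 days (1896 is a leap year): 545 − 29 = 516 left.
January 1896 has 31 days: 516 − 31 = 485 left.
December 1895 has 31 days: 485 − 31 = 454 left.
November 1895 has 30 days: 454 − 30 = 424 left.
October 1895 has 31 days: 424 − 31 = 393 left.
September 1895 has 30 days: 393 − 30 = 363 left.
August 1895 has 31 days: 363 − 31 = 332 left.
July 1895 has 31 days: 332 − 31 = 301 left.
June 1895 has 30 days: 301 − 30 = 271 left.
May 1895 has 31 days: 271 − 31 = 240 left.
April 1895 has 30 days: 240 − 30 = 210 left.
March 1895 has 31 days: 210 − 31 = 179 left.
February 1895 has 28 days (1895 is not a leap year): 179 − 28 = 151 left.
January 1895 has 31 days: 151 − 31 = 120 left.
December 1894 has 31 days: 120 − 31 = 89 left.
November 1894 has 30 days: 89 − 30 = 59 left.
October 1894 has 31 days: 59 − 31 = 28 left.
September 1894 has 30 days; 30 − 28 = 2 → September 2, 1894.
Advancing 14 months from September 2, 1894:
month 9 + 14 = 23, which is month 11 of year 1895 → November 1895.
Day 2 is valid in November, giving November 2, 1895.

November 2, 1895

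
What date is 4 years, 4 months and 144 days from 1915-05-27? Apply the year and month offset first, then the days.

February 18, 1920

Counting forward 4 years, 4 months and 144 days from May 27, 1915: first the month/year part, then the days.
+4 years → 1919; month 5 + 4 = 9 → September 1919.
Day 27 is valid in September, giving September 27, 1919.
Now add 144 days from September 27, 1919.
September has 30 days, so 30 − 27 = 3 days remain after September 27, 1919; 144 − 3 = 141 left.
October 1919 has 31 days: 141 − 31 = 110 left.
November 1919 has 30 days: 110 − 30 = 80 left.
December 1919 has 31 days: 80 − 31 = 49 left.
January 1920 has 31 days: 49 − 31 = 18 left.
18 days into February 1920 → February 18, 1920.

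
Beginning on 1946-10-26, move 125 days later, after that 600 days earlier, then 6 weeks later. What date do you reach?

August 19, 1945

Counting forward 125 days from October 26, 1946:
October has 31 days, so 31 − 26 = 5 days remain after October 26, 1946; 125 − 5 = 120 left.
November 1946 has 30 days: 120 − 30 = 90 left.
December 1946 has 31 days: 90 − 31 = 59 left.
January 1947 has 31 days: 59 − 31 = 28 left.
28 days into February 1947 → February 28, 1947.
Subtracting 600 days from February 28, 1947:
Going back 28 days from February 28, 1947 reaches the end of the previous month; 600 − 28 = 572 left.
January 1947 has 31 days: 572 − 31 = 541 left.
December 1946 has 31 days: 541 − 31 = 510 left.
November 1946 has 30 days: 510 − 30 = 480 left.
October 1946 has 31 days: 480 − 31 = 449 left.
September 1946 has 30 days: 449 − 30 = 419 left.
August 1946 has 31 days: 419 − 31 = 388 left.
July 1946 has 31 days: 388 − 31 = 357 left.
June 1946 has 30 days: 357 − 30 = 327 left.
May 1946 has 31 days: 327 − 31 = 296 left.
April 1946 has 30 days: 296 − 30 = 266 left.
March 1946 has 31 days: 266 − 31 = 235 left.
February 1946 has 28 days (1946 is not a leap year): 235 − 28 = 207 left.
January 1946 has 31 days: 207 − 31 = 176 left.
December 1945 has 31 days: 176 − 31 = 145 left.
November 1945 has 30 days: 145 − 30 = 115 left.
October 1945 has 31 days: 115 − 31 = 84 left.
September 1945 has 30 days: 84 − 30 = 54 left.
August 1945 has 31 days: 54 − 31 = 23 left.
July 1945 has 31 days; 31 − 23 = 8 → July 8, 1945.
Counting forward 6 weeks (= 42 days) from July 8, 1945:
July has 31 days, so 31 − 8 = 23 days remain after July 8, 1945; 42 − 23 = 19 left.
19 days into August 1945 → August 19, 1945.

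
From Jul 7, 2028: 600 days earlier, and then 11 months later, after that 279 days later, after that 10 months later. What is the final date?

May 20, 2029

Counting back 600 days from July 7, 2028:
Going back 7 days from July 7, 2028 reaches the end of the previous month; 600 − 7 = 593 left.
June 2028 has 30 days: 593 − 30 = 563 left.
May 2028 has 31 days: 563 − 31 = 532 left.
April 2028 has 30 days: 532 − 30 = 502 left.
March 2028 has 31 days: 502 − 31 = 471 left.
February 2028 has 29 days (2028 is a leap year): 471 − 29 = 442 left.
January 2028 has 31 days: 442 − 31 = 411 left.
December 2027 has 31 days: 411 − 31 = 380 left.
November 2027 has 30 days: 380 − 30 = 350 left.
October 2027 has 31 days: 350 − 31 = 319 left.
September 2027 has 30 days: 319 − 30 = 289 left.
August 2027 has 31 days: 289 − 31 = 258 left.
July 2027 has 31 days: 258 − 31 = 227 left.
June 2027 has 30 days: 227 − 30 = 197 left.
May 2027 has 31 days: 197 − 31 = 166 left.
April 2027 has 30 days: 166 − 30 = 136 left.
March 2027 has 31 days: 136 − 31 = 105 left.
February 2027 has 28 days (2027 is not a leap year): 105 − 28 = 77 left.
January 2027 has 31 days: 77 − 31 = 46 left.
December 2026 has 31 days: 46 − 31 = 15 left.
November 2026 has 30 days; 30 − 15 = 15 → November 15, 2026.
Advancing 11 months from November 15, 2026:
month 11 + 11 = 22, which is month 10 of year 2027 → October 2027.
Day 15 is valid in October, giving October 15, 2027.
Adding 279 days from October 15, 2027:
October has 31 days, so 31 − 15 = 16 days remain after October 15, 2027; 279 − 16 = 263 left.
November 2027 has 30 days: 263 − 30 = 233 left.
December 2027 has 31 days: 233 − 31 = 202 left.
January 2028 has 31 days: 202 − 31 = 171 left.
February 2028 has 29 days (2028 is a leap year): 171 − 29 = 142 left.
March 2028 has 31 days: 142 − 31 = 111 left.
April 2028 has 30 days: 111 − 30 = 81 left.
May 2028 has 31 days: 81 − 31 = 50 left.
June 2028 has 30 days: 50 − 30 = 20 left.
20 days into July 2028 → July 20, 2028.
Counting forward 10 months from July 20, 2028:
month 7 + 10 = 17, which is month 5 of year 2029 → May 2029.
Day 20 is valid in May, giving May 20, 2029.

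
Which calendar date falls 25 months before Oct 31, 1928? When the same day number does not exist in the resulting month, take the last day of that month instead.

Counting back 25 months from October 31, 1928.
month 10 − 25 = -15, which is month 9 of year 1926 → September 1926.
September 1926 has only 30 days and the start was day 31, so the date clamps to September 30, 1926.

September 30, 1926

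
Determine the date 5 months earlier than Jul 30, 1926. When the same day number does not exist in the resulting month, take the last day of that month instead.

Going back 5 months from July 30, 1926.
month 7 − 5 = 2 → February 1926.
February 1926 has only 28 days (1926 is not a leap year — relevant if February), and the start was day 30, so the date clamps to February 28, 1926.

February 28, 1926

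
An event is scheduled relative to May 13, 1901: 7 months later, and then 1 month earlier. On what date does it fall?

November 13, 1901

Advancing 7 months from May 13, 1901:
month 5 + 7 = 12 → December 1901.
Day 13 is valid in December, giving December 13, 1901.
Subtracting 1 month from December 13, 1901:
month 12 − 1 = 11 → November 1901.
Day 13 is valid in November, giving November 13, 1901.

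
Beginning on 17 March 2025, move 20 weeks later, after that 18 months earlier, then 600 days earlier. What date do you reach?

Counting forward 20 weeks (= 140 days) from March 17, 2025:
March has 31 days, so 31 − 17 = 14 days remain after March 17, 2025; 140 − 14 = 126 left.
April 2025 has 30 days: 126 − 30 = 96 left.
May 2025 has 31 days: 96 − 31 = 65 left.
June 2025 has 30 days: 65 − 30 = 35 left.
July 2025 has 31 days: 35 − 31 = 4 left.
4 days into August 2025 → August 4, 2025.
Counting back 18 months from August 4, 2025:
month 8 − 18 = -10, which is month 2 of year 2024 → February 2024.
Day 4 is valid in February, giving February 4, 2024.
Subtracting 600 days from February 4, 2024:
Going back 4 days from February 4, 2024 reaches the end of the previous month; 600 − 4 = 596 left.
January 2024 has 31 days: 596 − 31 = 565 left.
December 2023 has 31 days: 565 − 31 = 534 left.
November 2023 has 30 days: 534 − 30 = 504 left.
October 2023 has 31 days: 504 − 31 = 473 left.
September 2023 has 30 days: 473 − 30 = 443 left.
August 2023 has 31 days: 443 − 31 = 412 left.
July 2023 has 31 days: 412 − 31 = 381 left.
June 2023 has 30 days: 381 − 30 = 351 left.
May 2023 has 31 days: 351 − 31 = 320 left.
April 2023 has 30 days: 320 − 30 = 290 left.
March 2023 has 31 days: 290 − 31 = 259 left.
February 2023 has 28 days (2023 is not a leap year): 259 − 28 = 231 left.
January 2023 has 31 days: 231 − 31 = 200 left.
December 2022 has 31 days: 200 − 31 = 169 left.
November 2022 has 30 days: 169 − 30 = 139 left.
October 2022 has 31 days: 139 − 31 = 108 left.
September 2022 has 30 days: 108 − 30 = 78 left.
August 2022 has 31 days: 78 − 31 = 47 left.
July 2022 has 31 days: 47 − 31 = 16 left.
June 2022 has 30 days; 30 − 16 = 14 → June 14, 2022.

June 14, 2022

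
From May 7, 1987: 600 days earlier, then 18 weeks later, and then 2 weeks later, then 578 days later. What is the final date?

September 2, 1987

Subtracting 600 days from May 7, 1987:
Going back 7 days from May 7, 1987 reaches the end of the previous month; 600 − 7 = 593 left.
April 1987 has 30 days: 593 − 30 = 563 left.
March 1987 has 31 days: 563 − 31 = 532 left.
February 1987 has 28 days (1987 is not a leap year): 532 − 28 = 504 left.
January 1987 has 31 days: 504 − 31 = 473 left.
December 1986 has 31 days: 473 − 31 = 442 left.
November 1986 has 30 days: 442 − 30 = 412 left.
October 1986 has 31 days: 412 − 31 = 381 left.
September 1986 has 30 days: 381 − 30 = 351 left.
August 1986 has 31 days: 351 − 31 = 320 left.
July 1986 has 31 days: 320 − 31 = 289 left.
June 1986 has 30 days: 289 − 30 = 259 left.
May 1986 has 31 days: 259 − 31 = 228 left.
April 1986 has 30 days: 228 − 30 = 198 left.
March 1986 has 31 days: 198 − 31 = 167 left.
February 1986 has 28 days (1986 is not a leap year): 167 − 28 = 139 left.
January 1986 has 31 days: 139 − 31 = 108 left.
December 1985 has 31 days: 108 − 31 = 77 left.
November 1985 has 30 days: 77 − 30 = 47 left.
October 1985 has 31 days: 47 − 31 = 16 left.
September 1985 has 30 days; 30 − 16 = 14 → September 14, 1985.
Adding 18 weeks (= 126 days) from September 14, 1985:
September has 30 days, so 30 − 14 = 16 days remain after September 14, 1985; 126 − 16 = 110 left.
October 1985 has 31 days: 110 − 31 = 79 left.
November 1985 has 30 days: 79 − 30 = 49 left.
December 1985 has 31 days: 49 − 31 = 18 left.
18 days into January 1986 → January 18, 1986.
Adding 2 weeks (= 14 days) from January 18, 1986:
January has 31 days, so 31 − 18 = 13 days remain after January 18, 1986; 14 − 13 = 1 left.
1 day into February 1986 → February 1, 1986.
Advancing 578 days from February 1, 1986:
February has 28 days, so 28 − 1 = 27 days remain after February 1, 1986; 578 − 27 = 551 left.
March 1986 has 31 days: 551 − 31 = 520 left.
April 1986 has 30 days: 520 − 30 = 490 left.
May 1986 has 31 days: 490 − 31 = 459 left.
June 1986 has 30 days: 459 − 30 = 429 left.
July 1986 has 31 days: 429 − 31 = 398 left.
August 1986 has 31 days: 398 − 31 = 367 left.
September 1986 has 30 days: 367 − 30 = 337 left.
October 1986 has 31 days: 337 − 31 = 306 left.
November 1986 has 30 days: 306 − 30 = 276 left.
December 1986 has 31 days: 276 − 31 = 245 left.
January 1987 has 31 days: 245 − 31 = 214 left.
February 1987 has 28 days (1987 is not a leap year): 214 − 28 = 186 left.
March 1987 has 31 days: 186 − 31 = 155 left.
April 1987 has 30 days: 155 − 30 = 125 left.
May 1987 has 31 days: 125 − 31 = 94 left.
June 1987 has 30 days: 94 − 30 = 64 left.
July 1987 has 31 days: 64 − 31 = 33 left.
August 1987 has 31 days: 33 − 31 = 2 left.
2 days into September 1987 → September 2, 1987.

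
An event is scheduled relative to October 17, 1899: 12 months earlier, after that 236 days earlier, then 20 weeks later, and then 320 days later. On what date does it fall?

Counting back 12 months from October 17, 1899:
month 10 − 12 = -2, which is month 10 of year 1898 → October 1898.
Day 17 is valid in October, giving October 17, 1898.
Subtracting 236 days from October 17, 1898:
Going back 17 days from October 17, 1898 reaches the end of the previous month; 236 − 17 = 219 left.
September 1898 has 30 days: 219 − 30 = 189 left.
August 1898 has 31 days: 189 − 31 = 158 left.
July 1898 has 31 days: 158 − 31 = 127 left.
June 1898 has 30 days: 127 − 30 = 97 left.
May 1898 has 31 days: 97 − 31 = 66 left.
April 1898 has 30 days: 66 − 30 = 36 left.
March 1898 has 31 days: 36 − 31 = 5 left.
February 1898 has 28 days; 28 − 5 = 23 → February 23, 1898.
Advancing 20 weeks (= 140 days) from February 23, 1898:
February has 28 days, so 28 − 23 = 5 days remain after February 23, 1898; 140 − 5 = 135 left.
March 1898 has 31 days: 135 − 31 = 104 left.
April 1898 has 30 days: 104 − 30 = 74 left.
May 1898 has 31 days: 74 − 31 = 43 left.
June 1898 has 30 days: 43 − 30 = 13 left.
13 days into July 1898 → July 13, 1898.
Advancing 320 days from July 13, 1898:
July has 31 days, so 31 − 13 = 18 days remain after July 13, 1898; 320 − 18 = 302 left.
August 1898 has 31 days: 302 − 31 = 271 left.
September 1898 has 30 days: 271 − 30 = 241 left.
October 1898 has 31 days: 241 − 31 = 210 left.
November 1898 has 30 days: 210 − 30 = 180 left.
December 1898 has 31 days: 180 − 31 = 149 left.
January 1899 has 31 days: 149 − 31 = 118 left.
February 1899 has 28 days (1899 is not a leap year): 118 − 28 = 90 left.
March 1899 has 31 days: 90 − 31 = 59 left.
April 1899 has 30 days: 59 − 30 = 29 left.
29 days into May 1899 → May 29, 1899.

May 29, 1899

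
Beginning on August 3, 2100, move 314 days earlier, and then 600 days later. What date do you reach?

May 16, 2101

Subtracting 314 days from August 3, 2100:
Going back 3 days from August 3, 2100 reaches the end of the previous month; 314 − 3 = 311 left.
July 2100 has 31 days: 311 − 31 = 280 left.
June 2100 has 30 days: 280 − 30 = 250 left.
May 2100 has 31 days: 250 − 31 = 219 left.
April 2100 has 30 days: 219 − 30 = 189 left.
March 2100 has 31 days: 189 − 31 = 158 left.
February 2100 has 28 days (2100 is not a leap year (divisible by 100 but not 400)): 158 − 28 = 130 left.
January 2100 has 31 days: 130 − 31 = 99 left.
December 2099 has 31 days: 99 − 31 = 68 left.
November 2099 has 30 days: 68 − 30 = 38 left.
October 2099 has 31 days: 38 − 31 = 7 left.
September 2099 has 30 days; 30 − 7 = 23 → September 23, 2099.
Adding 600 days from September 23, 2099:
September has 30 days, so 30 − 23 = 7 days remain after September 23, 2099; 600 − 7 = 593 left.
October 2099 has 31 days: 593 − 31 = 562 left.
November 2099 has 30 days: 562 − 30 = 532 left.
December 2099 has 31 days: 532 − 31 = 501 left.
January 2100 has 31 days: 501 − 31 = 470 left.
February 2100 has 28 days (2100 is not a leap year (divisible by 100 but not 400)): 470 − 28 = 442 left.
March 2100 has 31 days: 442 − 31 = 411 left.
April 2100 has 30 days: 411 − 30 = 381 left.
May 2100 has 31 days: 381 − 31 = 350 left.
June 2100 has 30 days: 350 − 30 = 320 left.
July 2100 has 31 days: 320 − 31 = 289 left.
August 2100 has 31 days: 289 − 31 = 258 left.
September 2100 has 30 days: 258 − 30 = 228 left.
October 2100 has 31 days: 228 − 31 = 197 left.
November 2100 has 30 days: 197 − 30 = 167 left.
December 2100 has 31 days: 167 − 31 = 136 left.
January 2101 has 31 days: 136 − 31 = 105 left.
February 2101 has 28 days (2101 is not a leap year): 105 − 28 = 77 left.
March 2101 has 31 days: 77 − 31 = 46 left.
April 2101 has 30 days: 46 − 30 = 16 left.
16 days into May 2101 → May 16, 2101.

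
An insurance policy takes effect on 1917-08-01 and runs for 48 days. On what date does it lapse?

September 18, 1917

Adding 48 days from August 1, 1917.
August has 31 days, so 31 − 1 = 30 days remain after August 1, 1917; 48 − 30 = 18 left.
18 days into September 1917 → September 18, 1917.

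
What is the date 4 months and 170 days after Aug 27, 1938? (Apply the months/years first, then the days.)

June 15, 1939

Adding 4 months and 170 days from August 27, 1938: first the month/year part, then the days.
month 8 + 4 = 12 → December 1938.
Day 27 is valid in December, giving December 27, 1938.
Now add 170 days from December 27, 1938.
December has 31 days, so 31 − 27 = 4 days remain after December 27, 1938; 170 − 4 = 166 left.
January 1939 has 31 days: 166 − 31 = 135 left.
February 1939 has 28 days (1939 is not a leap year): 135 − 28 = 107 left.
March 1939 has 31 days: 107 − 31 = 76 left.
April 1939 has 30 days: 76 − 30 = 46 left.
May 1939 has 31 days: 46 − 31 = 15 left.
15 days into June 1939 → June 15, 1939.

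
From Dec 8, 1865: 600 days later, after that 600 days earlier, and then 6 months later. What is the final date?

June 8, 1866

Counting forward 600 days from December 8, 1865:
December has 31 days, so 31 − 8 = 23 days remain after December 8, 1865; 600 − 23 = 577 left.
January 1866 has 31 days: 577 − 31 = 546 left.
February 1866 has 28 days (1866 is not a leap year): 546 − 28 = 518 left.
March 1866 has 31 days: 518 − 31 = 487 left.
April 1866 has 30 days: 487 − 30 = 457 left.
May 1866 has 31 days: 457 − 31 = 426 left.
June 1866 has 30 days: 426 − 30 = 396 left.
July 1866 has 31 days: 396 − 31 = 365 left.
August 1866 has 31 days: 365 − 31 = 334 left.
September 1866 has 30 days: 334 − 30 = 304 left.
October 1866 has 31 days: 304 − 31 = 273 left.
November 1866 has 30 days: 273 − 30 = 243 left.
December 1866 has 31 days: 243 − 31 = 212 left.
January 1867 has 31 days: 212 − 31 = 181 left.
February 1867 has 28 days (1867 is not a leap year): 181 − 28 = 153 left.
March 1867 has 31 days: 153 − 31 = 122 left.
April 1867 has 30 days: 122 − 30 = 92 left.
May 1867 has 31 days: 92 − 31 = 61 left.
June 1867 has 30 days: 61 − 30 = 31 left.
31 days into July 1867 → July 31, 1867.
Going back 600 days from July 31, 1867:
Going back 31 days from July 31, 1867 reaches the end of the previous month; 600 − 31 = 569 left.
June 1867 has 30 days: 569 − 30 = 539 left.
May 1867 has 31 days: 539 − 31 = 508 left.
April 1867 has 30 days: 508 − 30 = 478 left.
March 1867 has 31 days: 478 − 31 = 447 left.
February 1867 has 28 days (1867 is not a leap year): 447 − 28 = 419 left.
January 1867 has 31 days: 419 − 31 = 388 left.
December 1866 has 31 days: 388 − 31 = 357 left.
November 1866 has 30 days: 357 − 30 = 327 left.
October 1866 has 31 days: 327 − 31 = 296 left.
September 1866 has 30 days: 296 − 30 = 266 left.
August 1866 has 31 days: 266 − 31 = 235 left.
July 1866 has 31 days: 235 − 31 = 204 left.
June 1866 has 30 days: 204 − 30 = 174 left.
May 1866 has 31 days: 174 − 31 = 143 left.
April 1866 has 30 days: 143 − 30 = 113 left.
March 1866 has 31 days: 113 − 31 = 82 left.
February 1866 has 28 days (1866 is not a leap year): 82 − 28 = 54 left.
January 1866 has 31 days: 54 − 31 = 23 left.
December 1865 has 31 days; 31 − 23 = 8 → December 8, 1865.
Advancing 6 months from December 8, 1865:
month 12 + 6 = 18, which is month 6 of year 1866 → June 1866.
Day 8 is valid in June, giving June 8, 1866.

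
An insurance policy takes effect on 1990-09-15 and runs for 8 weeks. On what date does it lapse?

Counting forward 8 weeks = 56 days from September 15, 1990.
September has 30 days, so 30 − 15 = 15 days remain after September 15, 1990; 56 − 15 = 41 left.
October 1990 has 31 days: 41 − 31 = 10 left.
10 days into November 1990 → November 10, 1990.

November 10, 1990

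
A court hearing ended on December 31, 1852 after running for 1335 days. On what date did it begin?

Going back 1335 days from December 31, 1852.
Going back 31 days from December 31, 1852 reaches the end of the previous month; 1335 − 31 = 1304 left.
November 1852 has 30 days: 1304 − 30 = 1274 left.
October 1852 has 31 days: 1274 − 31 = 1243 left.
September 1852 has 30 days: 1243 − 30 = 1213 left.
August 1852 has 31 days: 1213 − 31 = 1182 left.
July 1852 has 31 days: 1182 − 31 = 1151 left.
June 1852 has 30 days: 1151 − 30 = 1121 left.
May 1852 has 31 days: 1121 − 31 = 1090 left.
April 1852 has 30 days: 1090 − 30 = 1060 left.
March 1852 has 31 days: 1060 − 31 = 1029 left.
February 1852 has 29 days (1852 is a leap year): 1029 − 29 = 1000 left.
January 1852 has 31 days: 1000 − 31 = 969 left.
December 1851 has 31 days: 969 − 31 = 938 left.
November 1851 has 30 days: 938 − 30 = 908 left.
October 1851 has 31 days: 908 − 31 = 877 left.
September 1851 has 30 days: 877 − 30 = 847 left.
August 1851 has 31 days: 847 − 31 = 816 left.
July 1851 has 31 days: 816 − 31 = 785 left.
June 1851 has 30 days: 785 − 30 = 755 left.
May 1851 has 31 days: 755 − 31 = 724 left.
April 1851 has 30 days: 724 − 30 = 694 left.
March 1851 has 31 days: 694 − 31 = 663 left.
February 1851 has 28 days (1851 is not a leap year): 663 − 28 = 635 left.
January 1851 has 31 days: 635 − 31 = 604 left.
December 1850 has 31 days: 604 − 31 = 573 left.
November 1850 has 30 days: 573 − 30 = 543 left.
October 1850 has 31 days: 543 − 31 = 512 left.
September 1850 has 30 days: 512 − 30 = 482 left.
August 1850 has 31 days: 482 − 31 = 451 left.
July 1850 has 31 days: 451 − 31 = 420 left.
June 1850 has 30 days: 420 − 30 = 390 left.
May 1850 has 31 days: 390 − 31 = 359 left.
April 1850 has 30 days: 359 − 30 = 329 left.
March 1850 has 31 days: 329 − 31 = 298 left.
February 1850 has 28 days (1850 is not a leap year): 298 − 28 = 270 left.
January 1850 has 31 days: 270 − 31 = 239 left.
December 1849 has 31 days: 239 − 31 = 208 left.
November 1849 has 30 days: 208 − 30 = 178 left.
October 1849 has 31 days: 178 − 31 = 147 left.
September 1849 has 30 days: 147 − 30 = 117 left.
August 1849 has 31 days: 117 − 31 = 86 left.
July 1849 has 31 days: 86 − 31 = 55 left.
June 1849 has 30 days: 55 − 30 = 25 left.
May 1849 has 31 days; 31 − 25 = 6 → May 6, 1849.

May 6, 1849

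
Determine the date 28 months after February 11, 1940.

June 11, 1942

Adding 28 months from February 11, 1940.
month 2 + 28 = 30, which is month 6 of year 1942 → June 1942.
Day 11 is valid in June, giving June 11, 1942.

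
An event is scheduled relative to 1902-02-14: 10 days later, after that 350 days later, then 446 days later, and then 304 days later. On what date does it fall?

Advancing 10 days from February 14, 1902:
February has 28 days; 14 + 10 = 24, still in February.
Counting forward 350 days from February 24, 1902:
February has 28 days, so 28 − 24 = 4 days remain after February 24, 1902; 350 − 4 = 346 left.
March 1902 has 31 days: 346 − 31 = 315 left.
April 1902 has 30 days: 315 − 30 = 285 left.
May 1902 has 31 days: 285 − 31 = 254 left.
June 1902 has 30 days: 254 − 30 = 224 left.
July 1902 has 31 days: 224 − 31 = 193 left.
August 1902 has 31 days: 193 − 31 = 162 left.
September 1902 has 30 days: 162 − 30 = 132 left.
October 1902 has 31 days: 132 − 31 = 101 left.
November 1902 has 30 days: 101 − 30 = 71 left.
December 1902 has 31 days: 71 − 31 = 40 left.
January 1903 has 31 days: 40 − 31 = 9 left.
9 days into February 1903 → February 9, 1903.
Counting forward 446 days from February 9, 1903:
February has 28 days, so 28 − 9 = 19 days remain after February 9, 1903; 446 − 19 = 427 left.
March 1903 has 31 days: 427 − 31 = 396 left.
April 1903 has 30 days: 396 − 30 = 366 left.
May 1903 has 31 days: 366 − 31 = 335 left.
June 1903 has 30 days: 335 − 30 = 305 left.
July 1903 has 31 days: 305 − 31 = 274 left.
August 1903 has 31 days: 274 − 31 = 243 left.
September 1903 has 30 days: 243 − 30 = 213 left.
October 1903 has 31 days: 213 − 31 = 182 left.
November 1903 has 30 days: 182 − 30 = 152 left.
December 1903 has 31 days: 152 − 31 = 121 left.
January 1904 has 31 days: 121 − 31 = 90 left.
February 1904 has 29 days (1904 is a leap year): 90 − 29 = 61 left.
March 1904 has 31 days: 61 − 31 = 30 left.
30 days into April 1904 → April 30, 1904.
Adding 304 days from April 30, 1904:
April has 30 days, so 30 − 30 = 0 days remain after April 30, 1904; 304 − 0 = 304 left.
May 1904 has 31 days: 304 − 31 = 273 left.
June 1904 has 30 days: 273 − 30 = 243 left.
July 1904 has 31 days: 243 − 31 = 212 left.
August 1904 has 31 days: 212 − 31 = 181 left.
September 1904 has 30 days: 181 − 30 = 151 left.
October 1904 has 31 days: 151 − 31 = 120 left.
November 1904 has 30 days: 120 − 30 = 90 left.
December 1904 has 31 days: 90 − 31 = 59 left.
January 1905 has 31 days: 59 − 31 = 28 left.
28 days into February 1905 → February 28, 1905.

February 28, 1905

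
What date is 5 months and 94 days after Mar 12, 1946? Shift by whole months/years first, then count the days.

Adding 5 months and 94 days from March 12, 1946: first the month/year part, then the days.
month 3 + 5 = 8 → August 1946.
Day 12 is valid in August, giving August 12, 1946.
Now add 94 days from August 12, 1946.
August has 31 days, so 31 − 12 = 19 days remain after August 12, 1946; 94 − 19 = 75 left.
September 1946 has 30 days: 75 − 30 = 45 left.
October 1946 has 31 days: 45 − 31 = 14 left.
14 days into November 1946 → November 14, 1946.

November 14, 1946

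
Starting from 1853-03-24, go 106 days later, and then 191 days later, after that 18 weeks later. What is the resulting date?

Counting forward 106 days from March 24, 1853:
March has 31 days, so 31 − 24 = 7 days remain after March 24, 1853; 106 − 7 = 99 left.
April 1853 has 30 days: 99 − 30 = 69 left.
May 1853 has 31 days: 69 − 31 = 38 left.
June 1853 has 30 days: 38 − 30 = 8 left.
8 days into July 1853 → July 8, 1853.
Adding 191 days from July 8, 1853:
July has 31 days, so 31 − 8 = 23 days remain after July 8, 1853; 191 − 23 = 168 left.
August 1853 has 31 days: 168 − 31 = 137 left.
September 1853 has 30 days: 137 − 30 = 107 left.
October 1853 has 31 days: 107 − 31 = 76 left.
November 1853 has 30 days: 76 − 30 = 46 left.
December 1853 has 31 days: 46 − 31 = 15 left.
15 days into January 1854 → January 15, 1854.
Counting forward 18 weeks (= 126 days) from January 15, 1854:
January has 31 days, so 31 − 15 = 16 days remain after January 15, 1854; 126 − 16 = 110 left.
February 1854 has 28 days (1854 is not a leap year): 110 − 28 = 82 left.
March 1854 has 31 days: 82 − 31 = 51 left.
April 1854 has 30 days: 51 − 30 = 21 left.
21 days into May 1854 → May 21, 1854.

May 21, 1854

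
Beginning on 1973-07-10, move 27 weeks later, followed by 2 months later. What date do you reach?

Advancing 27 weeks (= 189 days) from July 10, 1973:
July has 31 days, so 31 − 10 = 21 days remain after July 10, 1973; 189 − 21 = 168 left.
August 1973 has 31 days: 168 − 31 = 137 left.
September 1973 has 30 days: 137 − 30 = 107 left.
October 1973 has 31 days: 107 − 31 = 76 left.
November 1973 has 30 days: 76 − 30 = 46 left.
December 1973 has 31 days: 46 − 31 = 15 left.
15 days into January 1974 → January 15, 1974.
Counting forward 2 months from January 15, 1974:
month 1 + 2 = 3 → March 1974.
Day 15 is valid in March, giving March 15, 1974.

March 15, 1974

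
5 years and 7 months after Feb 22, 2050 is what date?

September 22, 2055

Adding 5 years and 7 months from February 22, 2050.
+5 years → 2055; month 2 + 7 = 9 → September 2055.
Day 22 is valid in September, giving September 22, 2055.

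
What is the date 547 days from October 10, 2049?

Counting forward 547 days from October 10, 2049.
October has 31 days, so 31 − 10 = 21 days remain after October 10, 2049; 547 − 21 = 526 left.
November 2049 has 30 days: 526 − 30 = 496 left.
December 2049 has 31 days: 496 − 31 = 465 left.
January 2050 has 31 days: 465 − 31 = 434 left.
February 2050 has 28 days (2050 is not a leap year): 434 − 28 = 406 left.
March 2050 has 31 days: 406 − 31 = 375 left.
April 2050 has 30 days: 375 − 30 = 345 left.
May 2050 has 31 days: 345 − 31 = 314 left.
June 2050 has 30 days: 314 − 30 = 284 left.
July 2050 has 31 days: 284 − 31 = 253 left.
August 2050 has 31 days: 253 − 31 = 222 left.
September 2050 has 30 days: 222 − 30 = 192 left.
October 2050 has 31 days: 192 − 31 = 161 left.
November 2050 has 30 days: 161 − 30 = 131 left.
December 2050 has 31 days: 131 − 31 = 100 left.
January 2051 has 31 days: 100 − 31 = 69 left.
February 2051 has 28 days (2051 is not a leap year): 69 − 28 = 41 left.
March 2051 has 31 days: 41 − 31 = 10 left.
10 days into April 2051 → April 10, 2051.

April 10, 2051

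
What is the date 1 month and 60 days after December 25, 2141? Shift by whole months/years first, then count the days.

Adding 1 month and 60 days from December 25, 2141: first the month/year part, then the days.
month 12 + 1 = 13, which is month 1 of year 2142 → January 2142.
Day 25 is valid in January, giving January 25, 2142.
Now add 60 days from January 25, 2142.
January has 31 days, so 31 − 25 = 6 days remain after January 25, 2142; 60 − 6 = 54 left.
February 2142 has 28 days (2142 is not a leap year): 54 − 28 = 26 left.
26 days into March 2142 → March 26, 2142.

March 26, 2142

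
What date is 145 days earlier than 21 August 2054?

Going back 145 days from August 21, 2054.
Going back 21 days from August 21, 2054 reaches the end of the previous month; 145 − 21 = 124 left.
July 2054 has 31 days: 124 − 31 = 93 left.
June 2054 has 30 days: 93 − 30 = 63 left.
May 2054 has 31 days: 63 − 31 = 32 left.
April 2054 has 30 days: 32 − 30 = 2 left.
March 2054 has 31 days; 31 − 2 = 29 → March 29, 2054.

March 29, 2054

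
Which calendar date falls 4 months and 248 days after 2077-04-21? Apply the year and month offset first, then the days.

Adding 4 months and 248 days from April 21, 2077: first the month/year part, then the days.
month 4 + 4 = 8 → August 2077.
Day 21 is valid in August, giving August 21, 2077.
Now add 248 days from August 21, 2077.
August has 31 days, so 31 − 21 = 10 days remain after August 21, 2077; 248 − 10 = 238 left.
September 2077 has 30 days: 238 − 30 = 208 left.
October 2077 has 31 days: 208 − 31 = 177 left.
November 2077 has 30 days: 177 − 30 = 147 left.
December 2077 has 31 days: 147 − 31 = 116 left.
January 2078 has 31 days: 116 − 31 = 85 left.
February 2078 has 28 days (2078 is not a leap year): 85 − 28 = 57 left.
March 2078 has 31 days: 57 − 31 = 26 left.
26 days into April 2078 → April 26, 2078.

April 26, 2078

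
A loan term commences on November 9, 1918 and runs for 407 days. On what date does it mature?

December 21, 1919

Adding 407 days from November 9, 1918.
November has 30 days, so 30 − 9 = 21 days remain after November 9, 1918; 407 − 21 = 386 left.
December 1918 has 31 days: 386 − 31 = 355 left.
January 1919 has 31 days: 355 − 31 = 324 left.
February 1919 has 28 days (1919 is not a leap year): 324 − 28 = 296 left.
March 1919 has 31 days: 296 − 31 = 265 left.
April 1919 has 30 days: 265 − 30 = 235 left.
May 1919 has 31 days: 235 − 31 = 204 left.
June 1919 has 30 days: 204 − 30 = 174 left.
July 1919 has 31 days: 174 − 31 = 143 left.
August 1919 has 31 days: 143 − 31 = 112 left.
September 1919 has 30 days: 112 − 30 = 82 left.
October 1919 has 31 days: 82 − 31 = 51 left.
November 1919 has 30 days: 51 − 30 = 21 left.
21 days into December 1919 → December 21, 1919.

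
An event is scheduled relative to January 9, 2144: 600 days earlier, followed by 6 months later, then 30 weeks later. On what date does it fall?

Going back 600 days from January 9, 2144:
Going back 9 days from January 9, 2144 reaches the end of the previous month; 600 − 9 = 591 left.
December 2143 has 31 days: 591 − 31 = 560 left.
November 2143 has 30 days: 560 − 30 = 530 left.
October 2143 has 31 days: 530 − 31 = 499 left.
September 2143 has 30 days: 499 − 30 = 469 left.
August 2143 has 31 days: 469 − 31 = 438 left.
July 2143 has 31 days: 438 − 31 = 407 left.
June 2143 has 30 days: 407 − 30 = 377 left.
May 2143 has 31 days: 377 − 31 = 346 left.
April 2143 has 30 days: 346 − 30 = 316 left.
March 2143 has 31 days: 316 − 31 = 285 left.
February 2143 has 28 days (2143 is not a leap year): 285 − 28 = 257 left.
January 2143 has 31 days: 257 − 31 = 226 left.
December 2142 has 31 days: 226 − 31 = 195 left.
November 2142 has 30 days: 195 − 30 = 165 left.
October 2142 has 31 days: 165 − 31 = 134 left.
September 2142 has 30 days: 134 − 30 = 104 left.
August 2142 has 31 days: 104 − 31 = 73 left.
July 2142 has 31 days: 73 − 31 = 42 left.
June 2142 has 30 days: 42 − 30 = 12 left.
May 2142 has 31 days; 31 − 12 = 19 → May 19, 2142.
Adding 6 months from May 19, 2142:
month 5 + 6 = 11 → November 2142.
Day 19 is valid in November, giving November 19, 2142.
Advancing 30 weeks (= 210 days) from November 19, 2142:
November has 30 days, so 30 − 19 = 11 days remain after November 19, 2142; 210 − 11 = 199 left.
December 2142 has 31 days: 199 − 31 = 168 left.
January 2143 has 31 days: 168 − 31 = 137 left.
February 2143 has 28 days (2143 is not a leap year): 137 − 28 = 109 left.
March 2143 has 31 days: 109 − 31 = 78 left.
April 2143 has 30 days: 78 − 30 = 48 left.
May 2143 has 31 days: 48 − 31 = 17 left.
17 days into June 2143 → June 17, 2143.

June 17, 2143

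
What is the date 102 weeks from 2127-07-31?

Counting forward 102 weeks = 714 days from July 31, 2127.
July has 31 days, so 31 − 31 = 0 days remain after July 31, 2127; 714 − 0 = 714 left.
August 2127 has 31 days: 714 − 31 = 683 left.
September 2127 has 30 days: 683 − 30 = 653 left.
October 2127 has 31 days: 653 − 31 = 622 left.
November 2127 has 30 days: 622 − 30 = 592 left.
December 2127 has 31 days: 592 − 31 = 561 left.
January 2128 has 31 days: 561 − 31 = 530 left.
February 2128 has 29 days (2128 is a leap year): 530 − 29 = 501 left.
March 2128 has 31 days: 501 − 31 = 470 left.
April 2128 has 30 days: 470 − 30 = 440 left.
May 2128 has 31 days: 440 − 31 = 409 left.
June 2128 has 30 days: 409 − 30 = 379 left.
July 2128 has 31 days: 379 − 31 = 348 left.
August 2128 has 31 days: 348 − 31 = 317 left.
September 2128 has 30 days: 317 − 30 = 287 left.
October 2128 has 31 days: 287 − 31 = 256 left.
November 2128 has 30 days: 256 − 30 = 226 left.
December 2128 has 31 days: 226 − 31 = 195 left.
January 2129 has 31 days: 195 − 31 = 164 left.
February 2129 has 28 days (2129 is not a leap year): 164 − 28 = 136 left.
March 2129 has 31 days: 136 − 31 = 105 left.
April 2129 has 30 days: 105 − 30 = 75 left.
May 2129 has 31 days: 75 − 31 = 44 left.
June 2129 has 30 days: 44 − 30 = 14 left.
14 days into July 2129 → July 14, 2129.

July 14, 2129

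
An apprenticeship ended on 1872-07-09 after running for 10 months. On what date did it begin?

September 9, 1871

Subtracting 10 months from July 9, 1872.
month 7 − 10 = -3, which is month 9 of year 1871 → September 1871.
Day 9 is valid in September, giving September 9, 1871.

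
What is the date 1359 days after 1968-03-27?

December 16, 1971

Advancing 1359 days from March 27, 1968.
March has 31 days, so 31 − 27 = 4 days remain after March 27, 1968; 1359 − 4 = 1355 left.
April 1968 has 30 days: 1355 − 30 = 1325 left.
May 1968 has 31 days: 1325 − 31 = 1294 left.
June 1968 has 30 days: 1294 − 30 = 1264 left.
July 1968 has 31 days: 1264 − 31 = 1233 left.
August 1968 has 31 days: 1233 − 31 = 1202 left.
September 1968 has 30 days: 1202 − 30 = 1172 left.
October 1968 has 31 days: 1172 − 31 = 1141 left.
November 1968 has 30 days: 1141 − 30 = 1111 left.
December 1968 has 31 days: 1111 − 31 = 1080 left.
January 1969 has 31 days: 1080 − 31 = 1049 left.
February 1969 has 28 days (1969 is not a leap year): 1049 − 28 = 1021 left.
March 1969 has 31 days: 1021 − 31 = 990 left.
April 1969 has 30 days: 990 − 30 = 960 left.
May 1969 has 31 days: 960 − 31 = 929 left.
June 1969 has 30 days: 929 − 30 = 899 left.
July 1969 has 31 days: 899 − 31 = 868 left.
August 1969 has 31 days: 868 − 31 = 837 left.
September 1969 has 30 days: 837 − 30 = 807 left.
October 1969 has 31 days: 807 − 31 = 776 left.
November 1969 has 30 days: 776 − 30 = 746 left.
December 1969 has 31 days: 746 − 31 = 715 left.
January 1970 has 31 days: 715 − 31 = 684 left.
February 1970 has 28 days (1970 is not a leap year): 684 − 28 = 656 left.
March 1970 has 31 days: 656 − 31 = 625 left.
April 1970 has 30 days: 625 − 30 = 595 left.
May 1970 has 31 days: 595 − 31 = 564 left.
June 1970 has 30 days: 564 − 30 = 534 left.
July 1970 has 31 days: 534 − 31 = 503 left.
August 1970 has 31 days: 503 − 31 = 472 left.
September 1970 has 30 days: 472 − 30 = 442 left.
October 1970 has 31 days: 442 − 31 = 411 left.
November 1970 has 30 days: 411 − 30 = 381 left.
December 1970 has 31 days: 381 − 31 = 350 left.
January 1971 has 31 days: 350 − 31 = 319 left.
February 1971 has 28 days (1971 is not a leap year): 319 − 28 = 291 left.
March 1971 has 31 days: 291 − 31 = 260 left.
April 1971 has 30 days: 260 − 30 = 230 left.
May 1971 has 31 days: 230 − 31 = 199 left.
June 1971 has 30 days: 199 − 30 = 169 left.
July 1971 has 31 days: 169 − 31 = 138 left.
August 1971 has 31 days: 138 − 31 = 107 left.
September 1971 has 30 days: 107 − 30 = 77 left.
October 1971 has 31 days: 77 − 31 = 46 left.
November 1971 has 30 days: 46 − 30 = 16 left.
16 days into December 1971 → December 16, 1971.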